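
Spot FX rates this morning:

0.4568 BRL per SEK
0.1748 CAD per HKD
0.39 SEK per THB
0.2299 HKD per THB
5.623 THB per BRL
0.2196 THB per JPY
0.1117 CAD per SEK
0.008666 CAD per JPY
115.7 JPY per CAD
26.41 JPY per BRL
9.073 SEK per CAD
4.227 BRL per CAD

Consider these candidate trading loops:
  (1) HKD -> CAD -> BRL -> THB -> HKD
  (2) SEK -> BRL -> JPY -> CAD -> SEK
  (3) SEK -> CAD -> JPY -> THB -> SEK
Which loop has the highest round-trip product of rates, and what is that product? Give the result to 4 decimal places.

1.1068

(1) 0.1748 × 4.227 × 5.623 × 0.2299 = 0.95517
(2) 0.4568 × 26.41 × 0.008666 × 9.073 = 0.94856
(3) 0.1117 × 115.7 × 0.2196 × 0.39 = 1.10684
Highest is cycle (3) at 1.1068 (>1, arbitrage).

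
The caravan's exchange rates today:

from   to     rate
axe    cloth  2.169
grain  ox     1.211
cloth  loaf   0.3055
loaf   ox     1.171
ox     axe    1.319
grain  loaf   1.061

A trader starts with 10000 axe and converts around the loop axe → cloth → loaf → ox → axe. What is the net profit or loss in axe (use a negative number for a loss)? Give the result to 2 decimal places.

10000 axe × 2.169 = 21690 cloth
21690 cloth × 0.3055 = 6626.295 loaf
6626.295 loaf × 1.171 = 7759.391445 ox
7759.391445 ox × 1.319 = 10234.637315955 axe
Net change: 10234.637315955 − 10000 = 234.637315955 axe

234.64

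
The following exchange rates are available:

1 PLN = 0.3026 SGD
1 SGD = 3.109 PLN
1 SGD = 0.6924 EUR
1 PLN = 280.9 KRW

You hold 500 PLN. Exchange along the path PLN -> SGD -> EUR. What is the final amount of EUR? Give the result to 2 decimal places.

500 PLN × 0.3026 = 151.3 SGD
151.3 SGD × 0.6924 = 104.76012 EUR

104.76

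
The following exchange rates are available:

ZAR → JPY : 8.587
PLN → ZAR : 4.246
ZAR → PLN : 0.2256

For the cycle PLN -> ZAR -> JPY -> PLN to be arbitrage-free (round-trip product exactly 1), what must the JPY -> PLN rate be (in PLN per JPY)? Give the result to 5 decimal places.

0.02743

Known legs of the cycle: 4.246 × 8.587 = 36.460402
For no arbitrage the full-cycle product must be 1, so the missing rate is 1 / 36.460402 ≈ 0.0274270.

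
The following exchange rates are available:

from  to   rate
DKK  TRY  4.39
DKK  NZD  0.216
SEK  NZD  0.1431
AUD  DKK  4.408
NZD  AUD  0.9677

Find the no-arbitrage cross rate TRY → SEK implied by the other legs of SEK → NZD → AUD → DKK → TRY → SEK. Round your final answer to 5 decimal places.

Known legs of the cycle: 0.1431 × 0.9677 × 4.408 × 4.39 = 2.6797018797144
For no arbitrage the full-cycle product must be 1, so the missing rate is 1 / 2.6797018797144 ≈ 0.3731758.

0.37318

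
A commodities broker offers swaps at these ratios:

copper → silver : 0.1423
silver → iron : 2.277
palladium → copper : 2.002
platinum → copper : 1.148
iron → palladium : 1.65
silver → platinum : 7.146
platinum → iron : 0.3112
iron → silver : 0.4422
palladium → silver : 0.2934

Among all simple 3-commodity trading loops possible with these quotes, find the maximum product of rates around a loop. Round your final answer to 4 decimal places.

copper→silver→platinum→copper: 0.1423 × 7.146 × 1.148 = 1.16737
iron→palladium→silver→iron: 1.65 × 0.2934 × 2.277 = 1.10232
platinum→iron→silver→platinum: 0.3112 × 0.4422 × 7.146 = 0.98338
Maximum is copper→silver→platinum→copper at 1.1674; arbitrage exists.

1.1674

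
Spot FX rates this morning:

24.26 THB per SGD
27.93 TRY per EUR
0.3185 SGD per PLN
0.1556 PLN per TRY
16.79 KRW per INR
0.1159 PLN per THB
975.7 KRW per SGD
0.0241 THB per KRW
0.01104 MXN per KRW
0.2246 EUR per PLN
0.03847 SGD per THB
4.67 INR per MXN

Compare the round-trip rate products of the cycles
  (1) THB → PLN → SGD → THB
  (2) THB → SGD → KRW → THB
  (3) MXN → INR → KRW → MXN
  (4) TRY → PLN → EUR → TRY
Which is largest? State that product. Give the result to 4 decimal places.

0.9761

(1) 0.1159 × 0.3185 × 24.26 = 0.89554
(2) 0.03847 × 975.7 × 0.0241 = 0.90460
(3) 4.67 × 16.79 × 0.01104 = 0.86564
(4) 0.1556 × 0.2246 × 27.93 = 0.97609
Highest is cycle (4) at 0.9761 (≤1, no arbitrage).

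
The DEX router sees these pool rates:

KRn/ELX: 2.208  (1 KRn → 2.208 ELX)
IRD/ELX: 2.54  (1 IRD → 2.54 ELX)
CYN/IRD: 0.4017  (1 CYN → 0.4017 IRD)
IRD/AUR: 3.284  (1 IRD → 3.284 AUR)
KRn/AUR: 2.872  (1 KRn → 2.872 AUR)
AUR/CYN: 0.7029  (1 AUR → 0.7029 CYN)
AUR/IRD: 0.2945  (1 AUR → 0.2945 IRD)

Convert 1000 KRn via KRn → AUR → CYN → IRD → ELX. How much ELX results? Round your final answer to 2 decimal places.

2059.75

1000 KRn × 2.872 = 2872 AUR
2872 AUR × 0.7029 = 2018.7288 CYN
2018.7288 CYN × 0.4017 = 810.92335896 IRD
810.92335896 IRD × 2.54 = 2059.7453317584 ELX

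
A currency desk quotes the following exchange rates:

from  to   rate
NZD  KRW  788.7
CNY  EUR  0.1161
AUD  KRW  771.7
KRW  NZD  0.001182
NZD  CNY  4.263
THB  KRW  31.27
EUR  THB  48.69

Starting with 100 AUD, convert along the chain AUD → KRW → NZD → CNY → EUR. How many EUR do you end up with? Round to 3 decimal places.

100 AUD × 771.7 = 77170 KRW
77170 KRW × 0.001182 = 91.21494 NZD
91.21494 NZD × 4.263 = 388.84928922 CNY
388.84928922 CNY × 0.1161 = 45.145402478442 EUR

45.145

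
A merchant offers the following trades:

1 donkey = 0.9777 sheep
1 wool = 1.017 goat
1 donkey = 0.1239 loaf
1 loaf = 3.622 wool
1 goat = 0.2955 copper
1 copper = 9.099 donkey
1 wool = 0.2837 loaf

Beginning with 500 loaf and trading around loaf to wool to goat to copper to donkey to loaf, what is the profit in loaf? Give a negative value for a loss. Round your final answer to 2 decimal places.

500 loaf × 3.622 = 1811 wool
1811 wool × 1.017 = 1841.787 goat
1841.787 goat × 0.2955 = 544.2480585 copper
544.2480585 copper × 9.099 = 4952.1130842915 donkey
4952.1130842915 donkey × 0.1239 = 613.56681114371685 loaf
Net change: 613.56681114371685 − 500 = 113.56681114371685 loaf

113.57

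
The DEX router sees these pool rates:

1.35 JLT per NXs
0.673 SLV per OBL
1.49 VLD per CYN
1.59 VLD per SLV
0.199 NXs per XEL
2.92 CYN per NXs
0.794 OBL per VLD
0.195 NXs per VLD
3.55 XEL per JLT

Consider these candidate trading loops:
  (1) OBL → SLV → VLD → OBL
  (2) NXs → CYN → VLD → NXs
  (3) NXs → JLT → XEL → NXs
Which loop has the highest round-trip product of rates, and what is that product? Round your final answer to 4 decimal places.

(1) 0.673 × 1.59 × 0.794 = 0.84964
(2) 2.92 × 1.49 × 0.195 = 0.84841
(3) 1.35 × 3.55 × 0.199 = 0.95371
Highest is cycle (3) at 0.9537 (≤1, no arbitrage).

0.9537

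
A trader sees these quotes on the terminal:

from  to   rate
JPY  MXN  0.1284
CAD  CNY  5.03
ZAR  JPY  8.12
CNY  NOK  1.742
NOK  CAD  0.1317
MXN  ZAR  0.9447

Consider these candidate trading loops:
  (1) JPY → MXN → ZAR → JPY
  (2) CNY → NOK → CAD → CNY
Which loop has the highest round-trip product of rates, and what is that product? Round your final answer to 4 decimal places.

1.1540

(1) 0.1284 × 0.9447 × 8.12 = 0.98495
(2) 1.742 × 0.1317 × 5.03 = 1.15399
Highest is cycle (2) at 1.1540 (>1, arbitrage).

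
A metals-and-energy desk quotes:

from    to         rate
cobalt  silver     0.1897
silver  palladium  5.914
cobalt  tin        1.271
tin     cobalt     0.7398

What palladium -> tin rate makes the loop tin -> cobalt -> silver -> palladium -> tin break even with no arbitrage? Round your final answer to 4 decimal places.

1.2049

Known legs of the cycle: 0.7398 × 0.1897 × 5.914 = 0.82997111484
For no arbitrage the full-cycle product must be 1, so the missing rate is 1 / 0.82997111484 ≈ 1.204861.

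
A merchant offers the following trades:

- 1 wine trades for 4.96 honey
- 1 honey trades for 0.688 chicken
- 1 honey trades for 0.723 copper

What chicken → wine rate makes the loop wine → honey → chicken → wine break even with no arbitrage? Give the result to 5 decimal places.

Known legs of the cycle: 4.96 × 0.688 = 3.41248
For no arbitrage the full-cycle product must be 1, so the missing rate is 1 / 3.41248 ≈ 0.2930420.

0.29304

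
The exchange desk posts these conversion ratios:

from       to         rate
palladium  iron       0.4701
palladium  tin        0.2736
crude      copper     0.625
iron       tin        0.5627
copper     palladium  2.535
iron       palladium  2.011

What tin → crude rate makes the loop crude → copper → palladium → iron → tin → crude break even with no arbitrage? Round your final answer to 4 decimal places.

Known legs of the cycle: 0.625 × 2.535 × 0.4701 × 0.5627 = 0.41910722465625
For no arbitrage the full-cycle product must be 1, so the missing rate is 1 / 0.41910722465625 ≈ 2.386024.

2.3860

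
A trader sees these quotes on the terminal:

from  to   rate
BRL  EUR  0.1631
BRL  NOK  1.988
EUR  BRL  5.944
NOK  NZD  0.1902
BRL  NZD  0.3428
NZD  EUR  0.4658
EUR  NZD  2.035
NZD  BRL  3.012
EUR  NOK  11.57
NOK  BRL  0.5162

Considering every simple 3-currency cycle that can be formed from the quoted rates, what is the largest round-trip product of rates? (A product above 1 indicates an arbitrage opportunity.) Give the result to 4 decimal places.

NZD→BRL→NOK→NZD: 3.012 × 1.988 × 0.1902 = 1.13889
NZD→EUR→NOK→NZD: 0.4658 × 11.57 × 0.1902 = 1.02505
NZD→BRL→EUR→NZD: 3.012 × 0.1631 × 2.035 = 0.99971
EUR→NOK→BRL→EUR: 11.57 × 0.5162 × 0.1631 = 0.97410
NZD→EUR→BRL→NZD: 0.4658 × 5.944 × 0.3428 = 0.94912
Maximum is NZD→BRL→NOK→NZD at 1.1389; arbitrage exists.

1.1389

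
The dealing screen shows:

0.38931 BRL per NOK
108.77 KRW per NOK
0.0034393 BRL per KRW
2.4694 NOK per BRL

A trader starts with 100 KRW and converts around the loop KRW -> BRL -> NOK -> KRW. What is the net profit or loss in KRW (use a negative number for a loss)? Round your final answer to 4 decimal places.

100 KRW × 0.0034393 = 0.34393 BRL
0.34393 BRL × 2.4694 = 0.849300742 NOK
0.849300742 NOK × 108.77 = 92.37844170734 KRW
Net change: 92.37844170734 − 100 = -7.62155829266 KRW

-7.6216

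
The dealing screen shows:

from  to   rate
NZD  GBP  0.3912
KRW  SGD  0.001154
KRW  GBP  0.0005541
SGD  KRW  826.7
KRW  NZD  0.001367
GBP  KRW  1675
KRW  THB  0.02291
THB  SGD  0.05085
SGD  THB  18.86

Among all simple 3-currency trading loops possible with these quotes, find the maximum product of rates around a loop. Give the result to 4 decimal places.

0.9631

THB→SGD→KRW→THB: 0.05085 × 826.7 × 0.02291 = 0.96308
GBP→KRW→NZD→GBP: 1675 × 0.001367 × 0.3912 = 0.89574
Maximum is THB→SGD→KRW→THB at 0.9631; no arbitrage — every cycle loses value.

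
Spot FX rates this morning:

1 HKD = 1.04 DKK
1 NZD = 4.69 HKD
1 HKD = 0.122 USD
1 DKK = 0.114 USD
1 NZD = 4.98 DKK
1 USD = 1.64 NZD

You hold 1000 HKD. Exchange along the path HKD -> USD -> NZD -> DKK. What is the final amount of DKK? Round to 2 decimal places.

996.40

1000 HKD × 0.122 = 122 USD
122 USD × 1.64 = 200.08 NZD
200.08 NZD × 4.98 = 996.3984 DKK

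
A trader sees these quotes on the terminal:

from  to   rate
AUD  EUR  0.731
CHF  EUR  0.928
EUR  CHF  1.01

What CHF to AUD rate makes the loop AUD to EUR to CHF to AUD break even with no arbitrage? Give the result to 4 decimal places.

Known legs of the cycle: 0.731 × 1.01 = 0.73831
For no arbitrage the full-cycle product must be 1, so the missing rate is 1 / 0.73831 ≈ 1.354445.

1.3544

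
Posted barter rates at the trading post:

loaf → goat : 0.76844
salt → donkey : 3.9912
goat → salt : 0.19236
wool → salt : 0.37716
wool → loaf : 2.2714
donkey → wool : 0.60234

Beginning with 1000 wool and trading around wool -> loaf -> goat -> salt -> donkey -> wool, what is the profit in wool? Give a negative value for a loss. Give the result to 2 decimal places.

-192.83

1000 wool × 2.2714 = 2271.4 loaf
2271.4 loaf × 0.76844 = 1745.434616 goat
1745.434616 goat × 0.19236 = 335.75180273376 salt
335.75180273376 salt × 3.9912 = 1340.052595070982912 donkey
1340.052595070982912 donkey × 0.60234 = 807.16728011505584721408 wool
Net change: 807.16728011505584721408 − 1000 = -192.83271988494415278592 wool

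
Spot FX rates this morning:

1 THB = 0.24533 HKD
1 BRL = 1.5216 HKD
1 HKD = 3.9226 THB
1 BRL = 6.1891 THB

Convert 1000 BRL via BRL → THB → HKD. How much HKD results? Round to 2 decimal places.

1518.37

1000 BRL × 6.1891 = 6189.1 THB
6189.1 THB × 0.24533 = 1518.371903 HKD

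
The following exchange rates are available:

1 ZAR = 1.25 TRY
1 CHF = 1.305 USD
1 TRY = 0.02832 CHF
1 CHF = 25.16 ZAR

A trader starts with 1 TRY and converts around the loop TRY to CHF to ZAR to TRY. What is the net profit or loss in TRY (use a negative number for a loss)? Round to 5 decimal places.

1 TRY × 0.02832 = 0.02832 CHF
0.02832 CHF × 25.16 = 0.7125312 ZAR
0.7125312 ZAR × 1.25 = 0.890664 TRY
Net change: 0.890664 − 1 = -0.109336 TRY

-0.10934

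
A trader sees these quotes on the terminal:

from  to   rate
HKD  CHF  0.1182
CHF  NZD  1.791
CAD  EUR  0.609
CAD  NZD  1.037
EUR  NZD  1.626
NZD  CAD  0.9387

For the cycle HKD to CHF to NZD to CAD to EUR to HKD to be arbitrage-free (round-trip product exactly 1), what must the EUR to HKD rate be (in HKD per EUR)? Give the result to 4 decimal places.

Known legs of the cycle: 0.1182 × 1.791 × 0.9387 × 0.609 = 0.12102000677046
For no arbitrage the full-cycle product must be 1, so the missing rate is 1 / 0.12102000677046 ≈ 8.263097.

8.2631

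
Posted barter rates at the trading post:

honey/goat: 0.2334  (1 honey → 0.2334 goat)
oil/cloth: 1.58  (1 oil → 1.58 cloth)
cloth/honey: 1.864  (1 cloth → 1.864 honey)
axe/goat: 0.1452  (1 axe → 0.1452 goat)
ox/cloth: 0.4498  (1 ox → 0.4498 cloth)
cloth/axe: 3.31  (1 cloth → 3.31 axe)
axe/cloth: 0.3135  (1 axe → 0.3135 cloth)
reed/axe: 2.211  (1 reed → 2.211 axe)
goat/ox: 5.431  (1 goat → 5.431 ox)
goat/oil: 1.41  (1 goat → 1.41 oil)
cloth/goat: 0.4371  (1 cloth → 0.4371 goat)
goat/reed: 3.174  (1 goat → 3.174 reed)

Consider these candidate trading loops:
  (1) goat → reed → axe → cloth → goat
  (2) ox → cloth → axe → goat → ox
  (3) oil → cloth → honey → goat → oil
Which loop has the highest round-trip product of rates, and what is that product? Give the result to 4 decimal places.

(1) 3.174 × 2.211 × 0.3135 × 0.4371 = 0.96164
(2) 0.4498 × 3.31 × 0.1452 × 5.431 = 1.17407
(3) 1.58 × 1.864 × 0.2334 × 1.41 = 0.96922
Highest is cycle (2) at 1.1741 (>1, arbitrage).

1.1741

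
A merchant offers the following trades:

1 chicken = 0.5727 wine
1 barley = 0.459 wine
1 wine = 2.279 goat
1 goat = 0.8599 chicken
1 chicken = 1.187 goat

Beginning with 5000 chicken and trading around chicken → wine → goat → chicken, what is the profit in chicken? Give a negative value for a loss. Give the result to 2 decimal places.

5000 chicken × 0.5727 = 2863.5 wine
2863.5 wine × 2.279 = 6525.9165 goat
6525.9165 goat × 0.8599 = 5611.63559835 chicken
Net change: 5611.63559835 − 5000 = 611.63559835 chicken

611.64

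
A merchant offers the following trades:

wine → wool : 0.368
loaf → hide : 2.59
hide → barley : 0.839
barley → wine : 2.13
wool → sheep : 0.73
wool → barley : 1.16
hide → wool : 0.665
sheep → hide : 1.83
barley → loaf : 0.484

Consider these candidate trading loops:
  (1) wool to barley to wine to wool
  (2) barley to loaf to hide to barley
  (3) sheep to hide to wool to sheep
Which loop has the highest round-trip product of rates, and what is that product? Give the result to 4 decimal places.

1.0517

(1) 1.16 × 2.13 × 0.368 = 0.90925
(2) 0.484 × 2.59 × 0.839 = 1.05174
(3) 1.83 × 0.665 × 0.73 = 0.88837
Highest is cycle (2) at 1.0517 (>1, arbitrage).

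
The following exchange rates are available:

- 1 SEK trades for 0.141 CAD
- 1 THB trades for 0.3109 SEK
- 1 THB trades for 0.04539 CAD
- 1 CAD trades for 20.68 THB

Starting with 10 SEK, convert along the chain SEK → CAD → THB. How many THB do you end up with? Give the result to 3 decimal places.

10 SEK × 0.141 = 1.41 CAD
1.41 CAD × 20.68 = 29.1588 THB

29.159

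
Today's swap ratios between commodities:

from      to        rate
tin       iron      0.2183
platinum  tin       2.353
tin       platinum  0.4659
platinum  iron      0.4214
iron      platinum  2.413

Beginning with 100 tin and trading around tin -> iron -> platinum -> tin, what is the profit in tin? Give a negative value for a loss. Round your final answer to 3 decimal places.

100 tin × 0.2183 = 21.83 iron
21.83 iron × 2.413 = 52.67579 platinum
52.67579 platinum × 2.353 = 123.94613387 tin
Net change: 123.94613387 − 100 = 23.94613387 tin

23.946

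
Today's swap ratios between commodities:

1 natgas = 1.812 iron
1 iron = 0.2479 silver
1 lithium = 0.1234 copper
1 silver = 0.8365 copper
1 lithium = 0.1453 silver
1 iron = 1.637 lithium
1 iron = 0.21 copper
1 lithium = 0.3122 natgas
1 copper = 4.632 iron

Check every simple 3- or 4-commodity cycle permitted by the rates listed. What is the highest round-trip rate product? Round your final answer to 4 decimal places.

0.9605

copper→iron→silver→copper: 4.632 × 0.2479 × 0.8365 = 0.96053
copper→iron→lithium→copper: 4.632 × 1.637 × 0.1234 = 0.93569
natgas→iron→lithium→natgas: 1.812 × 1.637 × 0.3122 = 0.92606
copper→iron→lithium→silver→copper: 4.632 × 1.637 × 0.1453 × 0.8365 = 0.92161
Maximum is copper→iron→silver→copper at 0.9605; no arbitrage — every cycle loses value.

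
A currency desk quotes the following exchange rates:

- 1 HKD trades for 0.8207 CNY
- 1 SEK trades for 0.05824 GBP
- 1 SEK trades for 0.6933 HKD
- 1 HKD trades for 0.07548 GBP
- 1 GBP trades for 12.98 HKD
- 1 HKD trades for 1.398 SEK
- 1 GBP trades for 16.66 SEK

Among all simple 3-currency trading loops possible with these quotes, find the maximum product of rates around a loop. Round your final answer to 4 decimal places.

GBP→HKD→SEK→GBP: 12.98 × 1.398 × 0.05824 = 1.05683
GBP→SEK→HKD→GBP: 16.66 × 0.6933 × 0.07548 = 0.87182
Maximum is GBP→HKD→SEK→GBP at 1.0568; arbitrage exists.

1.0568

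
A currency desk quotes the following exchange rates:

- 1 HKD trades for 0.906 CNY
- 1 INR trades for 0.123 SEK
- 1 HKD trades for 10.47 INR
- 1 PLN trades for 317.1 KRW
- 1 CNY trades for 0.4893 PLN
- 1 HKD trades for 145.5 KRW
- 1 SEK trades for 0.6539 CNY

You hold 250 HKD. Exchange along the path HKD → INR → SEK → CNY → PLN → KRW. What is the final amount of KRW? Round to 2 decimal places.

250 HKD × 10.47 = 2617.5 INR
2617.5 INR × 0.123 = 321.9525 SEK
321.9525 SEK × 0.6539 = 210.52473975 CNY
210.52473975 CNY × 0.4893 = 103.009755159675 PLN
103.009755159675 PLN × 317.1 = 32664.3933611329425 KRW

32664.39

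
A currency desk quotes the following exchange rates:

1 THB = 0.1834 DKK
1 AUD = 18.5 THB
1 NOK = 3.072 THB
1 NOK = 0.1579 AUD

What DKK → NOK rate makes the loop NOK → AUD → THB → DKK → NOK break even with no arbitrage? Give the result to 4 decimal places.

Known legs of the cycle: 0.1579 × 18.5 × 0.1834 = 0.53573891
For no arbitrage the full-cycle product must be 1, so the missing rate is 1 / 0.53573891 ≈ 1.866581.

1.8666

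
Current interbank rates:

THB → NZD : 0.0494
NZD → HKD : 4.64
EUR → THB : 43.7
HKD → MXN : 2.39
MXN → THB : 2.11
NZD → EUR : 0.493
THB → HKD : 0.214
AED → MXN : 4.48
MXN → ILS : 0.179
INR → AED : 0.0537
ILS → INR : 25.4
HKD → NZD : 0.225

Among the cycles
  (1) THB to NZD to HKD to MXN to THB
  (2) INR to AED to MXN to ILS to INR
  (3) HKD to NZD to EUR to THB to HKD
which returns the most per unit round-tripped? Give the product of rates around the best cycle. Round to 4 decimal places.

(1) 0.0494 × 4.64 × 2.39 × 2.11 = 1.15591
(2) 0.0537 × 4.48 × 0.179 × 25.4 = 1.09380
(3) 0.225 × 0.493 × 43.7 × 0.214 = 1.03735
Highest is cycle (1) at 1.1559 (>1, arbitrage).

1.1559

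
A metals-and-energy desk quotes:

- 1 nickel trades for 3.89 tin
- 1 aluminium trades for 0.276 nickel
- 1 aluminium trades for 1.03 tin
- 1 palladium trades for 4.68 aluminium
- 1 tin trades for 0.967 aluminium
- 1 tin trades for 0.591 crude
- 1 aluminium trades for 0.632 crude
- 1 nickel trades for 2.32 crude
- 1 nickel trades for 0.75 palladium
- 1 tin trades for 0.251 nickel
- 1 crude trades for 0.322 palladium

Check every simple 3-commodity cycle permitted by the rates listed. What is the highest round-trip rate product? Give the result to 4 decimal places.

1.0382

nickel→tin→aluminium→nickel: 3.89 × 0.967 × 0.276 = 1.03821
nickel→palladium→aluminium→nickel: 0.75 × 4.68 × 0.276 = 0.96876
crude→palladium→aluminium→crude: 0.322 × 4.68 × 0.632 = 0.95240
Maximum is nickel→tin→aluminium→nickel at 1.0382; arbitrage exists.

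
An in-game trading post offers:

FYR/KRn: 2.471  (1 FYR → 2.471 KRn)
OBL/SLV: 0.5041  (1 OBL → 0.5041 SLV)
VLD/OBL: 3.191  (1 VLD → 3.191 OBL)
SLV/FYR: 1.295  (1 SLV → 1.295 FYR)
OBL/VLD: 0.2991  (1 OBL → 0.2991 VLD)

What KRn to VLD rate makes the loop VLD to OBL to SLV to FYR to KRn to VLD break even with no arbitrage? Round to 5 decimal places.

0.19427

Known legs of the cycle: 3.191 × 0.5041 × 1.295 × 2.471 = 5.1473774479295
For no arbitrage the full-cycle product must be 1, so the missing rate is 1 / 5.1473774479295 ≈ 0.1942737.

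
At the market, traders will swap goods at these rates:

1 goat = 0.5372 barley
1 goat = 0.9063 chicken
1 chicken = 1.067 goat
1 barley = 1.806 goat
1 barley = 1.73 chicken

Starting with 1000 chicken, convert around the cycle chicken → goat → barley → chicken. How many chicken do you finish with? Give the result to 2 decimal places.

991.62

1000 chicken × 1.067 = 1067 goat
1067 goat × 0.5372 = 573.1924 barley
573.1924 barley × 1.73 = 991.622852 chicken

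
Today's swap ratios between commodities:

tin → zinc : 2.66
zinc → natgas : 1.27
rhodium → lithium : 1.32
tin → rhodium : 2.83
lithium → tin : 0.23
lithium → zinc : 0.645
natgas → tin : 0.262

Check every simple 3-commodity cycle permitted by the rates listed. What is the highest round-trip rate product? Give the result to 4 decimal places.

tin→zinc→natgas→tin: 2.66 × 1.27 × 0.262 = 0.88509
rhodium→lithium→tin→rhodium: 1.32 × 0.23 × 2.83 = 0.85919
Maximum is tin→zinc→natgas→tin at 0.8851; no arbitrage — every cycle loses value.

0.8851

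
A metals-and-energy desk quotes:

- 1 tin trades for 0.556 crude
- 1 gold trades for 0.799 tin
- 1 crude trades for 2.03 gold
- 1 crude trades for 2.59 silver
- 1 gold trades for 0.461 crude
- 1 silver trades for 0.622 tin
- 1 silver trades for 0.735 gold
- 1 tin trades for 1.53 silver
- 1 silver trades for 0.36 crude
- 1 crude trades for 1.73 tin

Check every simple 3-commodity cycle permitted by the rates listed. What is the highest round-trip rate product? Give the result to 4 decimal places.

0.9529

crude→tin→silver→crude: 1.73 × 1.53 × 0.36 = 0.95288
crude→gold→tin→crude: 2.03 × 0.799 × 0.556 = 0.90182
silver→gold→tin→silver: 0.735 × 0.799 × 1.53 = 0.89852
crude→silver→tin→crude: 2.59 × 0.622 × 0.556 = 0.89570
crude→silver→gold→crude: 2.59 × 0.735 × 0.461 = 0.87758
Maximum is crude→tin→silver→crude at 0.9529; no arbitrage — every cycle loses value.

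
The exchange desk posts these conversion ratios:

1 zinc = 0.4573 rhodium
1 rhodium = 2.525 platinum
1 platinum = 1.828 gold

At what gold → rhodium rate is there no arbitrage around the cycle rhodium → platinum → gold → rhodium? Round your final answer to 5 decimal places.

0.21665

Known legs of the cycle: 2.525 × 1.828 = 4.6157
For no arbitrage the full-cycle product must be 1, so the missing rate is 1 / 4.6157 ≈ 0.2166519.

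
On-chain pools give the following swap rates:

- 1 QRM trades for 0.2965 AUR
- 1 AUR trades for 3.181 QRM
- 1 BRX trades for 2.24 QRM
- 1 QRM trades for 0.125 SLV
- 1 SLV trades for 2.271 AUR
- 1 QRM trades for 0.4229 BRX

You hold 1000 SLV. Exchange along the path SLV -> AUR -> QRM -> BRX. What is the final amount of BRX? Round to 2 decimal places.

3055.05

1000 SLV × 2.271 = 2271 AUR
2271 AUR × 3.181 = 7224.051 QRM
7224.051 QRM × 0.4229 = 3055.0511679 BRX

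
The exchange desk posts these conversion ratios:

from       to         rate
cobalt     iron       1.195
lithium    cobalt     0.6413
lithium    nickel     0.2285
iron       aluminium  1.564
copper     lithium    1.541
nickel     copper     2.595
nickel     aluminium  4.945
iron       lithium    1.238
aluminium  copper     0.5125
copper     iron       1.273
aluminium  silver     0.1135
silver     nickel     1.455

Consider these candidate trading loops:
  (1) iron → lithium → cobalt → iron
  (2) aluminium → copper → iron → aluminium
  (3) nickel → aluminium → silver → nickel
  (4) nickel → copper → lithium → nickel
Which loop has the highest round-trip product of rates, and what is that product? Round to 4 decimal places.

1.0204

(1) 1.238 × 0.6413 × 1.195 = 0.94875
(2) 0.5125 × 1.273 × 1.564 = 1.02037
(3) 4.945 × 0.1135 × 1.455 = 0.81663
(4) 2.595 × 1.541 × 0.2285 = 0.91375
Highest is cycle (2) at 1.0204 (>1, arbitrage).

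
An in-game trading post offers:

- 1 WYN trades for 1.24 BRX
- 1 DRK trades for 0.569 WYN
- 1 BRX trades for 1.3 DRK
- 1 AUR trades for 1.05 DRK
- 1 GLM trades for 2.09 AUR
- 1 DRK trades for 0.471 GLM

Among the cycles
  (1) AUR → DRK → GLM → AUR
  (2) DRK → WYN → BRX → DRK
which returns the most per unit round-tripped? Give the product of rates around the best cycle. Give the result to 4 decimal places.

(1) 1.05 × 0.471 × 2.09 = 1.03361
(2) 0.569 × 1.24 × 1.3 = 0.91723
Highest is cycle (1) at 1.0336 (>1, arbitrage).

1.0336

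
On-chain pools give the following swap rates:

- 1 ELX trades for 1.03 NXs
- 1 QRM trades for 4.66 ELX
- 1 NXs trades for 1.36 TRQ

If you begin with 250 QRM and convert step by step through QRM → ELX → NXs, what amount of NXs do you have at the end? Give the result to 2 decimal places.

1199.95

250 QRM × 4.66 = 1165 ELX
1165 ELX × 1.03 = 1199.95 NXs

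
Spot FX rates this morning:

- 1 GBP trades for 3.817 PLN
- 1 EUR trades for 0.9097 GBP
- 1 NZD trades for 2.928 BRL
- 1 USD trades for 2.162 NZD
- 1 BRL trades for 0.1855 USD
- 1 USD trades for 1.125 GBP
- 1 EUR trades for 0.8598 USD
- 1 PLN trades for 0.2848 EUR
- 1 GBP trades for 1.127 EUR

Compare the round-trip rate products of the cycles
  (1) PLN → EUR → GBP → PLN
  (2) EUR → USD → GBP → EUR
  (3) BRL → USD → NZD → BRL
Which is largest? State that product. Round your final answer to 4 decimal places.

(1) 0.2848 × 0.9097 × 3.817 = 0.98892
(2) 0.8598 × 1.125 × 1.127 = 1.09012
(3) 0.1855 × 2.162 × 2.928 = 1.17428
Highest is cycle (3) at 1.1743 (>1, arbitrage).

1.1743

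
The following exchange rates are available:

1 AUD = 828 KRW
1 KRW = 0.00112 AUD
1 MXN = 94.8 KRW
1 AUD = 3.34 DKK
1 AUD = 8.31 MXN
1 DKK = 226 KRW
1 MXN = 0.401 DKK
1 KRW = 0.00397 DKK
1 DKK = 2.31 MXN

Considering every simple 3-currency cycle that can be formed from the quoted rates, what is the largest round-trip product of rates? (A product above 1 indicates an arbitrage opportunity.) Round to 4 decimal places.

0.8823

AUD→MXN→KRW→AUD: 8.31 × 94.8 × 0.00112 = 0.88232
MXN→KRW→DKK→MXN: 94.8 × 0.00397 × 2.31 = 0.86938
AUD→DKK→KRW→AUD: 3.34 × 226 × 0.00112 = 0.84542
Maximum is AUD→MXN→KRW→AUD at 0.8823; no arbitrage — every cycle loses value.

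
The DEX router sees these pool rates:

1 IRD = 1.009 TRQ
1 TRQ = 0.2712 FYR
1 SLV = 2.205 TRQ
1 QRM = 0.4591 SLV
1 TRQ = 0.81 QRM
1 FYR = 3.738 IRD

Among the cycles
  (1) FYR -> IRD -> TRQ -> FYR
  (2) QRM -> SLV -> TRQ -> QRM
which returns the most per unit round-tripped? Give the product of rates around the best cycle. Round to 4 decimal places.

1.0229

(1) 3.738 × 1.009 × 0.2712 = 1.02287
(2) 0.4591 × 2.205 × 0.81 = 0.81998
Highest is cycle (1) at 1.0229 (>1, arbitrage).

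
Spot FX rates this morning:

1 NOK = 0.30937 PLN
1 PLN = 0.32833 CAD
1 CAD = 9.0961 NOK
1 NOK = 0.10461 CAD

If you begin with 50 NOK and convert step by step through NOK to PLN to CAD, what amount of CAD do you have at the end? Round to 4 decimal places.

5.0788

50 NOK × 0.30937 = 15.4685 PLN
15.4685 PLN × 0.32833 = 5.078772605 CAD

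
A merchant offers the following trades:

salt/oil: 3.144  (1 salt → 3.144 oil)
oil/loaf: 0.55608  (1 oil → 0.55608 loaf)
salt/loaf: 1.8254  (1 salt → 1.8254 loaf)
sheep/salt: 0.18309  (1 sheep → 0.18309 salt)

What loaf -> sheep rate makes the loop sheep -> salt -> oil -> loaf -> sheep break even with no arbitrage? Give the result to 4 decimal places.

Known legs of the cycle: 0.18309 × 3.144 × 0.55608 = 0.3200990885568
For no arbitrage the full-cycle product must be 1, so the missing rate is 1 / 0.3200990885568 ≈ 3.124033.

3.1240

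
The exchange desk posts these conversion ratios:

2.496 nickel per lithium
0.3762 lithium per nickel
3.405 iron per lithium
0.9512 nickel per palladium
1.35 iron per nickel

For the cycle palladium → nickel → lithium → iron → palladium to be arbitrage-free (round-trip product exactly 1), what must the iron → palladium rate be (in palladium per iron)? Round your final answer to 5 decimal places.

0.82071

Known legs of the cycle: 0.9512 × 0.3762 × 3.405 = 1.2184501032
For no arbitrage the full-cycle product must be 1, so the missing rate is 1 / 1.2184501032 ≈ 0.8207148.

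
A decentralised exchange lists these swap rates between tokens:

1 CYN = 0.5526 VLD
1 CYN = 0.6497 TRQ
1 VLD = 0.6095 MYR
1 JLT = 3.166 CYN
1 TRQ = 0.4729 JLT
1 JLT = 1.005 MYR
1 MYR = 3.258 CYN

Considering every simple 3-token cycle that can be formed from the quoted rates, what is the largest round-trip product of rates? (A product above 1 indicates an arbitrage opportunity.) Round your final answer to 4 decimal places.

1.0973

MYR→CYN→VLD→MYR: 3.258 × 0.5526 × 0.6095 = 1.09733
CYN→TRQ→JLT→CYN: 0.6497 × 0.4729 × 3.166 = 0.97273
Maximum is MYR→CYN→VLD→MYR at 1.0973; arbitrage exists.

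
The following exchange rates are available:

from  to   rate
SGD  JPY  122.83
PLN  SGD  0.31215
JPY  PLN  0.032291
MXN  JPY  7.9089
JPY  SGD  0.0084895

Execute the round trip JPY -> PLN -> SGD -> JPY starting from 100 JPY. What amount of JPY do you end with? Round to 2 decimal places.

100 JPY × 0.032291 = 3.2291 PLN
3.2291 PLN × 0.31215 = 1.007963565 SGD
1.007963565 SGD × 122.83 = 123.80816468895 JPY

123.81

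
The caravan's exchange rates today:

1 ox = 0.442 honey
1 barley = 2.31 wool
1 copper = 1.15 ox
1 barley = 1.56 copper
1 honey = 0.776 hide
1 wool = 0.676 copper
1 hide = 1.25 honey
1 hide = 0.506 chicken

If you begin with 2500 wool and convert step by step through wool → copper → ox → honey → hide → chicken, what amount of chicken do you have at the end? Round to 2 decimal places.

2500 wool × 0.676 = 1690 copper
1690 copper × 1.15 = 1943.5 ox
1943.5 ox × 0.442 = 859.027 honey
859.027 honey × 0.776 = 666.604952 hide
666.604952 hide × 0.506 = 337.302105712 chicken

337.30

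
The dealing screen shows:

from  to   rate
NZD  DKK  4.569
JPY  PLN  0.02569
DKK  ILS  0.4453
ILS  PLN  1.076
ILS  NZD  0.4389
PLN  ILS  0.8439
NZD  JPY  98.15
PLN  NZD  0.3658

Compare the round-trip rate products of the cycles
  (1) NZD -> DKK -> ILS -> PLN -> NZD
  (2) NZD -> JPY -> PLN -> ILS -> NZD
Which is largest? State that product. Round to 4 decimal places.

(1) 4.569 × 0.4453 × 1.076 × 0.3658 = 0.80081
(2) 98.15 × 0.02569 × 0.8439 × 0.4389 = 0.93392
Highest is cycle (2) at 0.9339 (≤1, no arbitrage).

0.9339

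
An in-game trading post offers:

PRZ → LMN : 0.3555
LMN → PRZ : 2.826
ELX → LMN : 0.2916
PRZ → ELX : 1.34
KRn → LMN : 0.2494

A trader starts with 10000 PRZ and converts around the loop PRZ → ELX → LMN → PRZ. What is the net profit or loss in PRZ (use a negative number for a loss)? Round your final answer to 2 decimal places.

10000 PRZ × 1.34 = 13400 ELX
13400 ELX × 0.2916 = 3907.44 LMN
3907.44 LMN × 2.826 = 11042.42544 PRZ
Net change: 11042.42544 − 10000 = 1042.42544 PRZ

1042.43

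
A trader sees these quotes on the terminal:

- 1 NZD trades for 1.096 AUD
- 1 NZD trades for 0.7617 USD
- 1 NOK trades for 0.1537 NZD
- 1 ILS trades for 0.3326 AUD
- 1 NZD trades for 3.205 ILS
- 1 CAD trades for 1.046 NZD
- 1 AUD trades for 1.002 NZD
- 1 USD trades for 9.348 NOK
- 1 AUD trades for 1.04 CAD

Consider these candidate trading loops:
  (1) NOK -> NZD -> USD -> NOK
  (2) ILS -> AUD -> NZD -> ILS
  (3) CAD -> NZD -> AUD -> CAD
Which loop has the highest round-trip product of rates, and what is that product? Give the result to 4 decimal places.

1.1923

(1) 0.1537 × 0.7617 × 9.348 = 1.09440
(2) 0.3326 × 1.002 × 3.205 = 1.06811
(3) 1.046 × 1.096 × 1.04 = 1.19227
Highest is cycle (3) at 1.1923 (>1, arbitrage).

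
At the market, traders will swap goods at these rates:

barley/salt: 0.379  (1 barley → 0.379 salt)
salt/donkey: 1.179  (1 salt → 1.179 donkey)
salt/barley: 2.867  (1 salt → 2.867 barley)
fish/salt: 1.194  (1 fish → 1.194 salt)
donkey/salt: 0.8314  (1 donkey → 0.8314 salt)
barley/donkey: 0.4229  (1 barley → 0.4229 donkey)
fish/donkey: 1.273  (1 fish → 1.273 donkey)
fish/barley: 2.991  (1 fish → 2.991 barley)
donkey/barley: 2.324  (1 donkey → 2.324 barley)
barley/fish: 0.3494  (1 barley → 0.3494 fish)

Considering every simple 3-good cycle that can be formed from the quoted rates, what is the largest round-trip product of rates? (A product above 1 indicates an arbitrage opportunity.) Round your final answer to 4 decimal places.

barley→fish→salt→barley: 0.3494 × 1.194 × 2.867 = 1.19607
barley→salt→donkey→barley: 0.379 × 1.179 × 2.324 = 1.03846
barley→fish→donkey→barley: 0.3494 × 1.273 × 2.324 = 1.03368
barley→donkey→salt→barley: 0.4229 × 0.8314 × 2.867 = 1.00803
Maximum is barley→fish→salt→barley at 1.1961; arbitrage exists.

1.1961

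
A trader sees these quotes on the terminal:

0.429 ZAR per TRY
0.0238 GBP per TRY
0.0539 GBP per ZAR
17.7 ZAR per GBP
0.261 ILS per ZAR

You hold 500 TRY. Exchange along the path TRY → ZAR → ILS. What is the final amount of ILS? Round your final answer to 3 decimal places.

55.985

500 TRY × 0.429 = 214.5 ZAR
214.5 ZAR × 0.261 = 55.9845 ILS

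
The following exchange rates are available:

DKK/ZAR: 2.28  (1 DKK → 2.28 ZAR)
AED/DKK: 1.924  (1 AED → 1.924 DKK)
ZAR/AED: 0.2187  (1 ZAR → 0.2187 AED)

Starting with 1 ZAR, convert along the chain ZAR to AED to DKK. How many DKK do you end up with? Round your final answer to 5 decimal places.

1 ZAR × 0.2187 = 0.2187 AED
0.2187 AED × 1.924 = 0.4207788 DKK

0.42078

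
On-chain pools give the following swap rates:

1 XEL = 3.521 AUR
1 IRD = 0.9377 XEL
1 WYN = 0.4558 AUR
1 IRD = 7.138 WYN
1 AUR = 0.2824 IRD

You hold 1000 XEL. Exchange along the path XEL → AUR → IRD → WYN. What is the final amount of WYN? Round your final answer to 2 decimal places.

1000 XEL × 3.521 = 3521 AUR
3521 AUR × 0.2824 = 994.3304 IRD
994.3304 IRD × 7.138 = 7097.5303952 WYN

7097.53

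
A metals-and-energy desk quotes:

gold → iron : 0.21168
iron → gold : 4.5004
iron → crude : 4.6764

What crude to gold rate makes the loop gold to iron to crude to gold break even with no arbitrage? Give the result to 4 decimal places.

1.0102

Known legs of the cycle: 0.21168 × 4.6764 = 0.989900352
For no arbitrage the full-cycle product must be 1, so the missing rate is 1 / 0.989900352 ≈ 1.010203.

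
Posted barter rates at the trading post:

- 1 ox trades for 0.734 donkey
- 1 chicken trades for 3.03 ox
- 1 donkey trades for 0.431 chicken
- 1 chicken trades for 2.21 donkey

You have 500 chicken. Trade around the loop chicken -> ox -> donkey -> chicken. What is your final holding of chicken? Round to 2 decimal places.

479.28

500 chicken × 3.03 = 1515 ox
1515 ox × 0.734 = 1112.01 donkey
1112.01 donkey × 0.431 = 479.27631 chicken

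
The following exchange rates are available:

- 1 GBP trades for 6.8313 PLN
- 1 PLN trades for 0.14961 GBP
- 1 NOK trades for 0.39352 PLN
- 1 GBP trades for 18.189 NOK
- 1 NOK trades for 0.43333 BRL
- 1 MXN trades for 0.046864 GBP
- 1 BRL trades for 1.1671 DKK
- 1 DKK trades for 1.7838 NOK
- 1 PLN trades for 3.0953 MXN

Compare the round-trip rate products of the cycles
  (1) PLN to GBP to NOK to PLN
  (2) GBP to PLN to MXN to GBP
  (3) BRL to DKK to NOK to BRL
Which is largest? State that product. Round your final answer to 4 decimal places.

(1) 0.14961 × 18.189 × 0.39352 = 1.07087
(2) 6.8313 × 3.0953 × 0.046864 = 0.99094
(3) 1.1671 × 1.7838 × 0.43333 = 0.90214
Highest is cycle (1) at 1.0709 (>1, arbitrage).

1.0709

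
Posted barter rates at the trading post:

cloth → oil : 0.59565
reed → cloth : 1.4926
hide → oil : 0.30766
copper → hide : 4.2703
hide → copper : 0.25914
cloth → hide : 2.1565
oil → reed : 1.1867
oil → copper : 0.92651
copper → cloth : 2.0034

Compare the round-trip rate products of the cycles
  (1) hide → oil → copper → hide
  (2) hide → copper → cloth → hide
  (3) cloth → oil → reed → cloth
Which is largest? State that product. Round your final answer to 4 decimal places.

1.2172

(1) 0.30766 × 0.92651 × 4.2703 = 1.21725
(2) 0.25914 × 2.0034 × 2.1565 = 1.11957
(3) 0.59565 × 1.1867 × 1.4926 = 1.05506
Highest is cycle (1) at 1.2172 (>1, arbitrage).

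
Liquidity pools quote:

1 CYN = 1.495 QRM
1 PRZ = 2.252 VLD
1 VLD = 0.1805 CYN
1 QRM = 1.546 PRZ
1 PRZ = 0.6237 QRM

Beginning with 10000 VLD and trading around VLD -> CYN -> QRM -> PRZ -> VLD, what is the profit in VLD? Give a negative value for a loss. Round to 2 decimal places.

10000 VLD × 0.1805 = 1805 CYN
1805 CYN × 1.495 = 2698.475 QRM
2698.475 QRM × 1.546 = 4171.84235 PRZ
4171.84235 PRZ × 2.252 = 9394.9889722 VLD
Net change: 9394.9889722 − 10000 = -605.0110278 VLD

-605.01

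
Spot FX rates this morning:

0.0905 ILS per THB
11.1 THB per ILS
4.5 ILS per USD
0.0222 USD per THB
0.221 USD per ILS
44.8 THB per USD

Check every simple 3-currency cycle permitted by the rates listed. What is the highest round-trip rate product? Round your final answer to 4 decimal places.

USD→ILS→THB→USD: 4.5 × 11.1 × 0.0222 = 1.10889
USD→THB→ILS→USD: 44.8 × 0.0905 × 0.221 = 0.89602
Maximum is USD→ILS→THB→USD at 1.1089; arbitrage exists.

1.1089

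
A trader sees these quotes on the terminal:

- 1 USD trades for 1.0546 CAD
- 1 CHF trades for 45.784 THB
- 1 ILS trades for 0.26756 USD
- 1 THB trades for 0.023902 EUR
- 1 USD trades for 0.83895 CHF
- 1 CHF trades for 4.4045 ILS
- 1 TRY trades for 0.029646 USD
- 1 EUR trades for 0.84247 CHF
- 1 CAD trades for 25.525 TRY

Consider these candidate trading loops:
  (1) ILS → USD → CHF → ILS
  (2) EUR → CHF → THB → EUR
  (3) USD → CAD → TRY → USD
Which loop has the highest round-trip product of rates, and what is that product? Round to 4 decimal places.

0.9887

(1) 0.26756 × 0.83895 × 4.4045 = 0.98868
(2) 0.84247 × 45.784 × 0.023902 = 0.92194
(3) 1.0546 × 25.525 × 0.029646 = 0.79803
Highest is cycle (1) at 0.9887 (≤1, no arbitrage).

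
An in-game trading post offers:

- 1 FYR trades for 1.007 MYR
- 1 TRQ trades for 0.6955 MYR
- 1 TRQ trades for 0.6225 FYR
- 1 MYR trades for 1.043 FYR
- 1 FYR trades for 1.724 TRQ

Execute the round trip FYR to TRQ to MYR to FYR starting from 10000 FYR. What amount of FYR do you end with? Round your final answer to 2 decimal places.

12506.01

10000 FYR × 1.724 = 17240 TRQ
17240 TRQ × 0.6955 = 11990.42 MYR
11990.42 MYR × 1.043 = 12506.00806 FYR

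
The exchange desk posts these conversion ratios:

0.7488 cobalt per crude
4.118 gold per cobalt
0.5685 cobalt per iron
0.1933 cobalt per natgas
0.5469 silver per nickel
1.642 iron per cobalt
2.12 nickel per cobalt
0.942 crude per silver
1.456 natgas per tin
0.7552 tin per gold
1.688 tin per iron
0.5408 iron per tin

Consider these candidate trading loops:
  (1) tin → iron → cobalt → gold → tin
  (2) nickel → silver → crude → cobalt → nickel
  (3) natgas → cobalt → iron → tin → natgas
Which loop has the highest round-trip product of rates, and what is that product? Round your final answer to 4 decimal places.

0.9561

(1) 0.5408 × 0.5685 × 4.118 × 0.7552 = 0.95613
(2) 0.5469 × 0.942 × 0.7488 × 2.12 = 0.81783
(3) 0.1933 × 1.642 × 1.688 × 1.456 = 0.78008
Highest is cycle (1) at 0.9561 (≤1, no arbitrage).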